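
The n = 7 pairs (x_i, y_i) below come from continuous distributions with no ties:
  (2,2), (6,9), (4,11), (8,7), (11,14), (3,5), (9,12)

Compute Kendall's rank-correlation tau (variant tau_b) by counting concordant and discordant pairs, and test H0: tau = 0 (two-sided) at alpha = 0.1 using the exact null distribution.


Step 1: Enumerate the 21 unordered pairs (i,j) with i<j and classify each by sign(x_j-x_i) * sign(y_j-y_i).
  (1,2):dx=+4,dy=+7->C; (1,3):dx=+2,dy=+9->C; (1,4):dx=+6,dy=+5->C; (1,5):dx=+9,dy=+12->C
  (1,6):dx=+1,dy=+3->C; (1,7):dx=+7,dy=+10->C; (2,3):dx=-2,dy=+2->D; (2,4):dx=+2,dy=-2->D
  (2,5):dx=+5,dy=+5->C; (2,6):dx=-3,dy=-4->C; (2,7):dx=+3,dy=+3->C; (3,4):dx=+4,dy=-4->D
  (3,5):dx=+7,dy=+3->C; (3,6):dx=-1,dy=-6->C; (3,7):dx=+5,dy=+1->C; (4,5):dx=+3,dy=+7->C
  (4,6):dx=-5,dy=-2->C; (4,7):dx=+1,dy=+5->C; (5,6):dx=-8,dy=-9->C; (5,7):dx=-2,dy=-2->C
  (6,7):dx=+6,dy=+7->C
Step 2: C = 18, D = 3, total pairs = 21.
Step 3: tau = (C - D)/(n(n-1)/2) = (18 - 3)/21 = 0.714286.
Step 4: Exact two-sided p-value (enumerate n! = 5040 permutations of y under H0): p = 0.030159.
Step 5: alpha = 0.1. reject H0.

tau_b = 0.7143 (C=18, D=3), p = 0.030159, reject H0.


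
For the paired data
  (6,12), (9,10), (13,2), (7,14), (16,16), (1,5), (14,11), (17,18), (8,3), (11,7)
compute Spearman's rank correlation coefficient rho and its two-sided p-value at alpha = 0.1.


Step 1: Rank x and y separately (midranks; no ties here).
rank(x): 6->2, 9->5, 13->7, 7->3, 16->9, 1->1, 14->8, 17->10, 8->4, 11->6
rank(y): 12->7, 10->5, 2->1, 14->8, 16->9, 5->3, 11->6, 18->10, 3->2, 7->4
Step 2: d_i = R_x(i) - R_y(i); compute d_i^2.
  (2-7)^2=25, (5-5)^2=0, (7-1)^2=36, (3-8)^2=25, (9-9)^2=0, (1-3)^2=4, (8-6)^2=4, (10-10)^2=0, (4-2)^2=4, (6-4)^2=4
sum(d^2) = 102.
Step 3: rho = 1 - 6*102 / (10*(10^2 - 1)) = 1 - 612/990 = 0.381818.
Step 4: Under H0, t = rho * sqrt((n-2)/(1-rho^2)) = 1.1685 ~ t(8).
Step 5: Two-sided p-value from the t-distribution with 8 df = 0.276255.
Step 6: alpha = 0.1. fail to reject H0.

rho = 0.3818, p = 0.276255, fail to reject H0 at alpha = 0.1.


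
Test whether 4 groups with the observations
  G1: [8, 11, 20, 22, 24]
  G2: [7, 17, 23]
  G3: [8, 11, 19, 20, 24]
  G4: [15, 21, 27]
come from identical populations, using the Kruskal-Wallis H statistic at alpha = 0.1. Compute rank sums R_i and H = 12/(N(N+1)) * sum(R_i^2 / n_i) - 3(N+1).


Step 1: Combine all N = 16 observations and assign midranks.
sorted (value, group, rank): (7,G2,1), (8,G1,2.5), (8,G3,2.5), (11,G1,4.5), (11,G3,4.5), (15,G4,6), (17,G2,7), (19,G3,8), (20,G1,9.5), (20,G3,9.5), (21,G4,11), (22,G1,12), (23,G2,13), (24,G1,14.5), (24,G3,14.5), (27,G4,16)
Step 2: Sum ranks within each group.
R_1 = 43 (n_1 = 5)
R_2 = 21 (n_2 = 3)
R_3 = 39 (n_3 = 5)
R_4 = 33 (n_4 = 3)
Step 3: H = 12/(N(N+1)) * sum(R_i^2/n_i) - 3(N+1)
     = 12/(16*17) * (43^2/5 + 21^2/3 + 39^2/5 + 33^2/3) - 3*17
     = 0.044118 * 1184 - 51
     = 1.235294.
Step 4: Ties present; correction factor C = 1 - 24/(16^3 - 16) = 0.994118. Corrected H = 1.235294 / 0.994118 = 1.242604.
Step 5: Under H0, H ~ chi^2(3); p-value = 0.742805.
Step 6: alpha = 0.1. fail to reject H0.

H = 1.2426, df = 3, p = 0.742805, fail to reject H0.


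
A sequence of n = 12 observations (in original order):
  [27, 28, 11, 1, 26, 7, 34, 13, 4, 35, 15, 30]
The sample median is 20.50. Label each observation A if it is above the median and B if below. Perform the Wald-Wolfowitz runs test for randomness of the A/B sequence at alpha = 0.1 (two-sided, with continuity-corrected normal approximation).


Step 1: Compute median = 20.50; label A = above, B = below.
Labels in order: AABBABABBABA  (n_A = 6, n_B = 6)
Step 2: Count runs R = 9.
Step 3: Under H0 (random ordering), E[R] = 2*n_A*n_B/(n_A+n_B) + 1 = 2*6*6/12 + 1 = 7.0000.
        Var[R] = 2*n_A*n_B*(2*n_A*n_B - n_A - n_B) / ((n_A+n_B)^2 * (n_A+n_B-1)) = 4320/1584 = 2.7273.
        SD[R] = 1.6514.
Step 4: Continuity-corrected z = (R - 0.5 - E[R]) / SD[R] = (9 - 0.5 - 7.0000) / 1.6514 = 0.9083.
Step 5: Two-sided p-value via normal approximation = 2*(1 - Phi(|z|)) = 0.363722.
Step 6: alpha = 0.1. fail to reject H0.

R = 9, z = 0.9083, p = 0.363722, fail to reject H0.


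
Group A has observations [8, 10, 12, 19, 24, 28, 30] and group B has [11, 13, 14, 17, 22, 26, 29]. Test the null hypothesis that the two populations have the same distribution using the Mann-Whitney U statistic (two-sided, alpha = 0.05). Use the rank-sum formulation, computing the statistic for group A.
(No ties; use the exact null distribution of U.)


Step 1: Combine and sort all 14 observations; assign midranks.
sorted (value, group): (8,X), (10,X), (11,Y), (12,X), (13,Y), (14,Y), (17,Y), (19,X), (22,Y), (24,X), (26,Y), (28,X), (29,Y), (30,X)
ranks: 8->1, 10->2, 11->3, 12->4, 13->5, 14->6, 17->7, 19->8, 22->9, 24->10, 26->11, 28->12, 29->13, 30->14
Step 2: Rank sum for X: R1 = 1 + 2 + 4 + 8 + 10 + 12 + 14 = 51.
Step 3: U_X = R1 - n1(n1+1)/2 = 51 - 7*8/2 = 51 - 28 = 23.
       U_Y = n1*n2 - U_X = 49 - 23 = 26.
Step 4: No ties, so the exact null distribution of U (based on enumerating the C(14,7) = 3432 equally likely rank assignments) gives the two-sided p-value.
Step 5: p-value = 0.901515; compare to alpha = 0.05. fail to reject H0.

U_X = 23, p = 0.901515, fail to reject H0 at alpha = 0.05.


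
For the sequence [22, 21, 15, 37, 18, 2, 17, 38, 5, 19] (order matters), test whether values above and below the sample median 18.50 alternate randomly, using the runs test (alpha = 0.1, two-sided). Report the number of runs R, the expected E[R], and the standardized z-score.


Step 1: Compute median = 18.50; label A = above, B = below.
Labels in order: AABABBBABA  (n_A = 5, n_B = 5)
Step 2: Count runs R = 7.
Step 3: Under H0 (random ordering), E[R] = 2*n_A*n_B/(n_A+n_B) + 1 = 2*5*5/10 + 1 = 6.0000.
        Var[R] = 2*n_A*n_B*(2*n_A*n_B - n_A - n_B) / ((n_A+n_B)^2 * (n_A+n_B-1)) = 2000/900 = 2.2222.
        SD[R] = 1.4907.
Step 4: Continuity-corrected z = (R - 0.5 - E[R]) / SD[R] = (7 - 0.5 - 6.0000) / 1.4907 = 0.3354.
Step 5: Two-sided p-value via normal approximation = 2*(1 - Phi(|z|)) = 0.737316.
Step 6: alpha = 0.1. fail to reject H0.

R = 7, z = 0.3354, p = 0.737316, fail to reject H0.


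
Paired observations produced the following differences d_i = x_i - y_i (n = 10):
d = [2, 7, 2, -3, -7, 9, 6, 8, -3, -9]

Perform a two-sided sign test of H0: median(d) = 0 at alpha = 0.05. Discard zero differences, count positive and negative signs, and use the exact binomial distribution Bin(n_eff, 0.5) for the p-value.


Step 1: Discard zero differences. Original n = 10; n_eff = number of nonzero differences = 10.
Nonzero differences (with sign): +2, +7, +2, -3, -7, +9, +6, +8, -3, -9
Step 2: Count signs: positive = 6, negative = 4.
Step 3: Under H0: P(positive) = 0.5, so the number of positives S ~ Bin(10, 0.5).
Step 4: Two-sided exact p-value = sum of Bin(10,0.5) probabilities at or below the observed probability = 0.753906.
Step 5: alpha = 0.05. fail to reject H0.

n_eff = 10, pos = 6, neg = 4, p = 0.753906, fail to reject H0.


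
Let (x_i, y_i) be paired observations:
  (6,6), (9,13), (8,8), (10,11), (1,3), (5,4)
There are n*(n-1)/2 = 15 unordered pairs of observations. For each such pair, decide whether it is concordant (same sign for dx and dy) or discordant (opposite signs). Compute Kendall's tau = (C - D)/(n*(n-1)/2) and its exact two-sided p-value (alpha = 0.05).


Step 1: Enumerate the 15 unordered pairs (i,j) with i<j and classify each by sign(x_j-x_i) * sign(y_j-y_i).
  (1,2):dx=+3,dy=+7->C; (1,3):dx=+2,dy=+2->C; (1,4):dx=+4,dy=+5->C; (1,5):dx=-5,dy=-3->C
  (1,6):dx=-1,dy=-2->C; (2,3):dx=-1,dy=-5->C; (2,4):dx=+1,dy=-2->D; (2,5):dx=-8,dy=-10->C
  (2,6):dx=-4,dy=-9->C; (3,4):dx=+2,dy=+3->C; (3,5):dx=-7,dy=-5->C; (3,6):dx=-3,dy=-4->C
  (4,5):dx=-9,dy=-8->C; (4,6):dx=-5,dy=-7->C; (5,6):dx=+4,dy=+1->C
Step 2: C = 14, D = 1, total pairs = 15.
Step 3: tau = (C - D)/(n(n-1)/2) = (14 - 1)/15 = 0.866667.
Step 4: Exact two-sided p-value (enumerate n! = 720 permutations of y under H0): p = 0.016667.
Step 5: alpha = 0.05. reject H0.

tau_b = 0.8667 (C=14, D=1), p = 0.016667, reject H0.


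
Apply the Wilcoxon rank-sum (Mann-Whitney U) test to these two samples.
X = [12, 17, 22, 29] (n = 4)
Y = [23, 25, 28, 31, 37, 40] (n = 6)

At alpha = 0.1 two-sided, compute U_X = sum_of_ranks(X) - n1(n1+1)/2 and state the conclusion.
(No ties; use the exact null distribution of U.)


Step 1: Combine and sort all 10 observations; assign midranks.
sorted (value, group): (12,X), (17,X), (22,X), (23,Y), (25,Y), (28,Y), (29,X), (31,Y), (37,Y), (40,Y)
ranks: 12->1, 17->2, 22->3, 23->4, 25->5, 28->6, 29->7, 31->8, 37->9, 40->10
Step 2: Rank sum for X: R1 = 1 + 2 + 3 + 7 = 13.
Step 3: U_X = R1 - n1(n1+1)/2 = 13 - 4*5/2 = 13 - 10 = 3.
       U_Y = n1*n2 - U_X = 24 - 3 = 21.
Step 4: No ties, so the exact null distribution of U (based on enumerating the C(10,4) = 210 equally likely rank assignments) gives the two-sided p-value.
Step 5: p-value = 0.066667; compare to alpha = 0.1. reject H0.

U_X = 3, p = 0.066667, reject H0 at alpha = 0.1.


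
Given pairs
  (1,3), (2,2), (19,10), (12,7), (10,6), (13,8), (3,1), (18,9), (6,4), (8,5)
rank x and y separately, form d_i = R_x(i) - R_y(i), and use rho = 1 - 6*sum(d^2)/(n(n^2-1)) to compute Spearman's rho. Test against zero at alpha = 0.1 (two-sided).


Step 1: Rank x and y separately (midranks; no ties here).
rank(x): 1->1, 2->2, 19->10, 12->7, 10->6, 13->8, 3->3, 18->9, 6->4, 8->5
rank(y): 3->3, 2->2, 10->10, 7->7, 6->6, 8->8, 1->1, 9->9, 4->4, 5->5
Step 2: d_i = R_x(i) - R_y(i); compute d_i^2.
  (1-3)^2=4, (2-2)^2=0, (10-10)^2=0, (7-7)^2=0, (6-6)^2=0, (8-8)^2=0, (3-1)^2=4, (9-9)^2=0, (4-4)^2=0, (5-5)^2=0
sum(d^2) = 8.
Step 3: rho = 1 - 6*8 / (10*(10^2 - 1)) = 1 - 48/990 = 0.951515.
Step 4: Under H0, t = rho * sqrt((n-2)/(1-rho^2)) = 8.7493 ~ t(8).
Step 5: Two-sided p-value from the t-distribution with 8 df = 0.000023.
Step 6: alpha = 0.1. reject H0.

rho = 0.9515, p = 0.000023, reject H0 at alpha = 0.1.


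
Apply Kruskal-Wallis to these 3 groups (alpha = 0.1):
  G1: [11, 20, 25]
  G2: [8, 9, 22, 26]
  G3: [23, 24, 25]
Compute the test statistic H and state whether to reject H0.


Step 1: Combine all N = 10 observations and assign midranks.
sorted (value, group, rank): (8,G2,1), (9,G2,2), (11,G1,3), (20,G1,4), (22,G2,5), (23,G3,6), (24,G3,7), (25,G1,8.5), (25,G3,8.5), (26,G2,10)
Step 2: Sum ranks within each group.
R_1 = 15.5 (n_1 = 3)
R_2 = 18 (n_2 = 4)
R_3 = 21.5 (n_3 = 3)
Step 3: H = 12/(N(N+1)) * sum(R_i^2/n_i) - 3(N+1)
     = 12/(10*11) * (15.5^2/3 + 18^2/4 + 21.5^2/3) - 3*11
     = 0.109091 * 315.167 - 33
     = 1.381818.
Step 4: Ties present; correction factor C = 1 - 6/(10^3 - 10) = 0.993939. Corrected H = 1.381818 / 0.993939 = 1.390244.
Step 5: Under H0, H ~ chi^2(2); p-value = 0.499014.
Step 6: alpha = 0.1. fail to reject H0.

H = 1.3902, df = 2, p = 0.499014, fail to reject H0.


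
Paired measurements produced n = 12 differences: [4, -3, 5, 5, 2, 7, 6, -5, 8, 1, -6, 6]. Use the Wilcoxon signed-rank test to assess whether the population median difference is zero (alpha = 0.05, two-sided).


Step 1: Drop any zero differences (none here) and take |d_i|.
|d| = [4, 3, 5, 5, 2, 7, 6, 5, 8, 1, 6, 6]
Step 2: Midrank |d_i| (ties get averaged ranks).
ranks: |4|->4, |3|->3, |5|->6, |5|->6, |2|->2, |7|->11, |6|->9, |5|->6, |8|->12, |1|->1, |6|->9, |6|->9
Step 3: Attach original signs; sum ranks with positive sign and with negative sign.
W+ = 4 + 6 + 6 + 2 + 11 + 9 + 12 + 1 + 9 = 60
W- = 3 + 6 + 9 = 18
(Check: W+ + W- = 78 should equal n(n+1)/2 = 78.)
Step 4: Test statistic W = min(W+, W-) = 18.
Step 5: Ties in |d|, so use the tie-corrected normal approximation.
        E[W] = n(n+1)/4 = 12*13/4 = 39.
        Tie groups: |d|=5 (t=3), |d|=6 (t=3); sum(t^3 - t) = 48.
        Var[W] = n(n+1)(2n+1)/24 - sum(t^3-t)/48 = 3900/24 - 48/48 = 161.5.
        z = (W - E[W]) / sqrt(Var[W]) = (18 - 39) / 12.7083 = -1.6525.
        Two-sided p = 2*Phi(z) = 0.098439.
Step 6: alpha = 0.05. fail to reject H0.

W+ = 60, W- = 18, W = min = 18, p = 0.098439, fail to reject H0.


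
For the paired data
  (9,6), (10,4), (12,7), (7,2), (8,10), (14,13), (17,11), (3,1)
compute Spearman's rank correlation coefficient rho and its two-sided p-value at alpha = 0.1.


Step 1: Rank x and y separately (midranks; no ties here).
rank(x): 9->4, 10->5, 12->6, 7->2, 8->3, 14->7, 17->8, 3->1
rank(y): 6->4, 4->3, 7->5, 2->2, 10->6, 13->8, 11->7, 1->1
Step 2: d_i = R_x(i) - R_y(i); compute d_i^2.
  (4-4)^2=0, (5-3)^2=4, (6-5)^2=1, (2-2)^2=0, (3-6)^2=9, (7-8)^2=1, (8-7)^2=1, (1-1)^2=0
sum(d^2) = 16.
Step 3: rho = 1 - 6*16 / (8*(8^2 - 1)) = 1 - 96/504 = 0.809524.
Step 4: Under H0, t = rho * sqrt((n-2)/(1-rho^2)) = 3.3776 ~ t(6).
Step 5: Two-sided p-value from the t-distribution with 6 df = 0.014903.
Step 6: alpha = 0.1. reject H0.

rho = 0.8095, p = 0.014903, reject H0 at alpha = 0.1.


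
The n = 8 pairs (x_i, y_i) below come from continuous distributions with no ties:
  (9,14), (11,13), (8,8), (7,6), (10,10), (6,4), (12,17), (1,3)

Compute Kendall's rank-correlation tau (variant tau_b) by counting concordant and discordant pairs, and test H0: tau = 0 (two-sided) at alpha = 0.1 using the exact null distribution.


Step 1: Enumerate the 28 unordered pairs (i,j) with i<j and classify each by sign(x_j-x_i) * sign(y_j-y_i).
  (1,2):dx=+2,dy=-1->D; (1,3):dx=-1,dy=-6->C; (1,4):dx=-2,dy=-8->C; (1,5):dx=+1,dy=-4->D
  (1,6):dx=-3,dy=-10->C; (1,7):dx=+3,dy=+3->C; (1,8):dx=-8,dy=-11->C; (2,3):dx=-3,dy=-5->C
  (2,4):dx=-4,dy=-7->C; (2,5):dx=-1,dy=-3->C; (2,6):dx=-5,dy=-9->C; (2,7):dx=+1,dy=+4->C
  (2,8):dx=-10,dy=-10->C; (3,4):dx=-1,dy=-2->C; (3,5):dx=+2,dy=+2->C; (3,6):dx=-2,dy=-4->C
  (3,7):dx=+4,dy=+9->C; (3,8):dx=-7,dy=-5->C; (4,5):dx=+3,dy=+4->C; (4,6):dx=-1,dy=-2->C
  (4,7):dx=+5,dy=+11->C; (4,8):dx=-6,dy=-3->C; (5,6):dx=-4,dy=-6->C; (5,7):dx=+2,dy=+7->C
  (5,8):dx=-9,dy=-7->C; (6,7):dx=+6,dy=+13->C; (6,8):dx=-5,dy=-1->C; (7,8):dx=-11,dy=-14->C
Step 2: C = 26, D = 2, total pairs = 28.
Step 3: tau = (C - D)/(n(n-1)/2) = (26 - 2)/28 = 0.857143.
Step 4: Exact two-sided p-value (enumerate n! = 40320 permutations of y under H0): p = 0.001736.
Step 5: alpha = 0.1. reject H0.

tau_b = 0.8571 (C=26, D=2), p = 0.001736, reject H0.


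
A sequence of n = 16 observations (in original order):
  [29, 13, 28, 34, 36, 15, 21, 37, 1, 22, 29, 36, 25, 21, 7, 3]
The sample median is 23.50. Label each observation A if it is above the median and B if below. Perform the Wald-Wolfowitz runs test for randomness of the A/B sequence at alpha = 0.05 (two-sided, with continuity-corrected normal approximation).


Step 1: Compute median = 23.50; label A = above, B = below.
Labels in order: ABAAABBABBAAABBB  (n_A = 8, n_B = 8)
Step 2: Count runs R = 8.
Step 3: Under H0 (random ordering), E[R] = 2*n_A*n_B/(n_A+n_B) + 1 = 2*8*8/16 + 1 = 9.0000.
        Var[R] = 2*n_A*n_B*(2*n_A*n_B - n_A - n_B) / ((n_A+n_B)^2 * (n_A+n_B-1)) = 14336/3840 = 3.7333.
        SD[R] = 1.9322.
Step 4: Continuity-corrected z = (R + 0.5 - E[R]) / SD[R] = (8 + 0.5 - 9.0000) / 1.9322 = -0.2588.
Step 5: Two-sided p-value via normal approximation = 2*(1 - Phi(|z|)) = 0.795809.
Step 6: alpha = 0.05. fail to reject H0.

R = 8, z = -0.2588, p = 0.795809, fail to reject H0.


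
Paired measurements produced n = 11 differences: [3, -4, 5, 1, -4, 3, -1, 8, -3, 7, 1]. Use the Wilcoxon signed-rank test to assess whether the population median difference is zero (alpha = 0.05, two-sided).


Step 1: Drop any zero differences (none here) and take |d_i|.
|d| = [3, 4, 5, 1, 4, 3, 1, 8, 3, 7, 1]
Step 2: Midrank |d_i| (ties get averaged ranks).
ranks: |3|->5, |4|->7.5, |5|->9, |1|->2, |4|->7.5, |3|->5, |1|->2, |8|->11, |3|->5, |7|->10, |1|->2
Step 3: Attach original signs; sum ranks with positive sign and with negative sign.
W+ = 5 + 9 + 2 + 5 + 11 + 10 + 2 = 44
W- = 7.5 + 7.5 + 2 + 5 = 22
(Check: W+ + W- = 66 should equal n(n+1)/2 = 66.)
Step 4: Test statistic W = min(W+, W-) = 22.
Step 5: Ties in |d|, so use the tie-corrected normal approximation.
        E[W] = n(n+1)/4 = 11*12/4 = 33.
        Tie groups: |d|=1 (t=3), |d|=3 (t=3), |d|=4 (t=2); sum(t^3 - t) = 54.
        Var[W] = n(n+1)(2n+1)/24 - sum(t^3-t)/48 = 3036/24 - 54/48 = 125.375.
        z = (W - E[W]) / sqrt(Var[W]) = (22 - 33) / 11.1971 = -0.9824.
        Two-sided p = 2*Phi(z) = 0.325904.
Step 6: alpha = 0.05. fail to reject H0.

W+ = 44, W- = 22, W = min = 22, p = 0.325904, fail to reject H0.


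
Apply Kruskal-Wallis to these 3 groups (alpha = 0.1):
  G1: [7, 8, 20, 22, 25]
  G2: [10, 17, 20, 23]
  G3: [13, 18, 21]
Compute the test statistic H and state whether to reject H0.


Step 1: Combine all N = 12 observations and assign midranks.
sorted (value, group, rank): (7,G1,1), (8,G1,2), (10,G2,3), (13,G3,4), (17,G2,5), (18,G3,6), (20,G1,7.5), (20,G2,7.5), (21,G3,9), (22,G1,10), (23,G2,11), (25,G1,12)
Step 2: Sum ranks within each group.
R_1 = 32.5 (n_1 = 5)
R_2 = 26.5 (n_2 = 4)
R_3 = 19 (n_3 = 3)
Step 3: H = 12/(N(N+1)) * sum(R_i^2/n_i) - 3(N+1)
     = 12/(12*13) * (32.5^2/5 + 26.5^2/4 + 19^2/3) - 3*13
     = 0.076923 * 507.146 - 39
     = 0.011218.
Step 4: Ties present; correction factor C = 1 - 6/(12^3 - 12) = 0.996503. Corrected H = 0.011218 / 0.996503 = 0.011257.
Step 5: Under H0, H ~ chi^2(2); p-value = 0.994387.
Step 6: alpha = 0.1. fail to reject H0.

H = 0.0113, df = 2, p = 0.994387, fail to reject H0.


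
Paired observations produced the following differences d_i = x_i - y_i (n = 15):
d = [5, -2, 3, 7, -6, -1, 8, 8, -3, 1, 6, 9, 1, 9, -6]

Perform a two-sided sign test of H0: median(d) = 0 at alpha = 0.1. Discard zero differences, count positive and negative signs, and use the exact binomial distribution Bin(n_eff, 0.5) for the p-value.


Step 1: Discard zero differences. Original n = 15; n_eff = number of nonzero differences = 15.
Nonzero differences (with sign): +5, -2, +3, +7, -6, -1, +8, +8, -3, +1, +6, +9, +1, +9, -6
Step 2: Count signs: positive = 10, negative = 5.
Step 3: Under H0: P(positive) = 0.5, so the number of positives S ~ Bin(15, 0.5).
Step 4: Two-sided exact p-value = sum of Bin(15,0.5) probabilities at or below the observed probability = 0.301758.
Step 5: alpha = 0.1. fail to reject H0.

n_eff = 15, pos = 10, neg = 5, p = 0.301758, fail to reject H0.


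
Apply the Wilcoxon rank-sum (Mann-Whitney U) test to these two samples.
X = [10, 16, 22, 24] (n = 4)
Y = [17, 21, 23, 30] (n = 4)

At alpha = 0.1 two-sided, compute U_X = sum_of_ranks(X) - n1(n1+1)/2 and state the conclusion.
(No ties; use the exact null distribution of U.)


Step 1: Combine and sort all 8 observations; assign midranks.
sorted (value, group): (10,X), (16,X), (17,Y), (21,Y), (22,X), (23,Y), (24,X), (30,Y)
ranks: 10->1, 16->2, 17->3, 21->4, 22->5, 23->6, 24->7, 30->8
Step 2: Rank sum for X: R1 = 1 + 2 + 5 + 7 = 15.
Step 3: U_X = R1 - n1(n1+1)/2 = 15 - 4*5/2 = 15 - 10 = 5.
       U_Y = n1*n2 - U_X = 16 - 5 = 11.
Step 4: No ties, so the exact null distribution of U (based on enumerating the C(8,4) = 70 equally likely rank assignments) gives the two-sided p-value.
Step 5: p-value = 0.485714; compare to alpha = 0.1. fail to reject H0.

U_X = 5, p = 0.485714, fail to reject H0 at alpha = 0.1.


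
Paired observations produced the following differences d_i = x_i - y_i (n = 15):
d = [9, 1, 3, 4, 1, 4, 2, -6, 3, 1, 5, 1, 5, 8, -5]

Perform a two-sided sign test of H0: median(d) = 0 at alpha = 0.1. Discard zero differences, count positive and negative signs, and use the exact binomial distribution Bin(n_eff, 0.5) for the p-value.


Step 1: Discard zero differences. Original n = 15; n_eff = number of nonzero differences = 15.
Nonzero differences (with sign): +9, +1, +3, +4, +1, +4, +2, -6, +3, +1, +5, +1, +5, +8, -5
Step 2: Count signs: positive = 13, negative = 2.
Step 3: Under H0: P(positive) = 0.5, so the number of positives S ~ Bin(15, 0.5).
Step 4: Two-sided exact p-value = sum of Bin(15,0.5) probabilities at or below the observed probability = 0.007385.
Step 5: alpha = 0.1. reject H0.

n_eff = 15, pos = 13, neg = 2, p = 0.007385, reject H0.


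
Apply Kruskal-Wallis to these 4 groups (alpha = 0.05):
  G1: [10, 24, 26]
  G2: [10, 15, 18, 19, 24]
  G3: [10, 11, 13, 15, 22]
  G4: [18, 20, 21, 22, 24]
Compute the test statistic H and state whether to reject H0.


Step 1: Combine all N = 18 observations and assign midranks.
sorted (value, group, rank): (10,G1,2), (10,G2,2), (10,G3,2), (11,G3,4), (13,G3,5), (15,G2,6.5), (15,G3,6.5), (18,G2,8.5), (18,G4,8.5), (19,G2,10), (20,G4,11), (21,G4,12), (22,G3,13.5), (22,G4,13.5), (24,G1,16), (24,G2,16), (24,G4,16), (26,G1,18)
Step 2: Sum ranks within each group.
R_1 = 36 (n_1 = 3)
R_2 = 43 (n_2 = 5)
R_3 = 31 (n_3 = 5)
R_4 = 61 (n_4 = 5)
Step 3: H = 12/(N(N+1)) * sum(R_i^2/n_i) - 3(N+1)
     = 12/(18*19) * (36^2/3 + 43^2/5 + 31^2/5 + 61^2/5) - 3*19
     = 0.035088 * 1738.2 - 57
     = 3.989474.
Step 4: Ties present; correction factor C = 1 - 66/(18^3 - 18) = 0.988648. Corrected H = 3.989474 / 0.988648 = 4.035282.
Step 5: Under H0, H ~ chi^2(3); p-value = 0.257679.
Step 6: alpha = 0.05. fail to reject H0.

H = 4.0353, df = 3, p = 0.257679, fail to reject H0.


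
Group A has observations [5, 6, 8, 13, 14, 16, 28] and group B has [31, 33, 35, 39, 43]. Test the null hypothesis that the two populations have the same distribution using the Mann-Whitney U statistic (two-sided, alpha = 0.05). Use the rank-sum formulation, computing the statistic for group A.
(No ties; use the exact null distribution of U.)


Step 1: Combine and sort all 12 observations; assign midranks.
sorted (value, group): (5,X), (6,X), (8,X), (13,X), (14,X), (16,X), (28,X), (31,Y), (33,Y), (35,Y), (39,Y), (43,Y)
ranks: 5->1, 6->2, 8->3, 13->4, 14->5, 16->6, 28->7, 31->8, 33->9, 35->10, 39->11, 43->12
Step 2: Rank sum for X: R1 = 1 + 2 + 3 + 4 + 5 + 6 + 7 = 28.
Step 3: U_X = R1 - n1(n1+1)/2 = 28 - 7*8/2 = 28 - 28 = 0.
       U_Y = n1*n2 - U_X = 35 - 0 = 35.
Step 4: No ties, so the exact null distribution of U (based on enumerating the C(12,7) = 792 equally likely rank assignments) gives the two-sided p-value.
Step 5: p-value = 0.002525; compare to alpha = 0.05. reject H0.

U_X = 0, p = 0.002525, reject H0 at alpha = 0.05.


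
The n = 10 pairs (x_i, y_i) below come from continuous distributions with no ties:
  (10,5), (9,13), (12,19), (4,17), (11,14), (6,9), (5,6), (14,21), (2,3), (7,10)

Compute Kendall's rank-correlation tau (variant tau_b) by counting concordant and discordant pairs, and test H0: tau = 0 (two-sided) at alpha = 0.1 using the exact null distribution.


Step 1: Enumerate the 45 unordered pairs (i,j) with i<j and classify each by sign(x_j-x_i) * sign(y_j-y_i).
  (1,2):dx=-1,dy=+8->D; (1,3):dx=+2,dy=+14->C; (1,4):dx=-6,dy=+12->D; (1,5):dx=+1,dy=+9->C
  (1,6):dx=-4,dy=+4->D; (1,7):dx=-5,dy=+1->D; (1,8):dx=+4,dy=+16->C; (1,9):dx=-8,dy=-2->C
  (1,10):dx=-3,dy=+5->D; (2,3):dx=+3,dy=+6->C; (2,4):dx=-5,dy=+4->D; (2,5):dx=+2,dy=+1->C
  (2,6):dx=-3,dy=-4->C; (2,7):dx=-4,dy=-7->C; (2,8):dx=+5,dy=+8->C; (2,9):dx=-7,dy=-10->C
  (2,10):dx=-2,dy=-3->C; (3,4):dx=-8,dy=-2->C; (3,5):dx=-1,dy=-5->C; (3,6):dx=-6,dy=-10->C
  (3,7):dx=-7,dy=-13->C; (3,8):dx=+2,dy=+2->C; (3,9):dx=-10,dy=-16->C; (3,10):dx=-5,dy=-9->C
  (4,5):dx=+7,dy=-3->D; (4,6):dx=+2,dy=-8->D; (4,7):dx=+1,dy=-11->D; (4,8):dx=+10,dy=+4->C
  (4,9):dx=-2,dy=-14->C; (4,10):dx=+3,dy=-7->D; (5,6):dx=-5,dy=-5->C; (5,7):dx=-6,dy=-8->C
  (5,8):dx=+3,dy=+7->C; (5,9):dx=-9,dy=-11->C; (5,10):dx=-4,dy=-4->C; (6,7):dx=-1,dy=-3->C
  (6,8):dx=+8,dy=+12->C; (6,9):dx=-4,dy=-6->C; (6,10):dx=+1,dy=+1->C; (7,8):dx=+9,dy=+15->C
  (7,9):dx=-3,dy=-3->C; (7,10):dx=+2,dy=+4->C; (8,9):dx=-12,dy=-18->C; (8,10):dx=-7,dy=-11->C
  (9,10):dx=+5,dy=+7->C
Step 2: C = 35, D = 10, total pairs = 45.
Step 3: tau = (C - D)/(n(n-1)/2) = (35 - 10)/45 = 0.555556.
Step 4: Exact two-sided p-value (enumerate n! = 3628800 permutations of y under H0): p = 0.028609.
Step 5: alpha = 0.1. reject H0.

tau_b = 0.5556 (C=35, D=10), p = 0.028609, reject H0.


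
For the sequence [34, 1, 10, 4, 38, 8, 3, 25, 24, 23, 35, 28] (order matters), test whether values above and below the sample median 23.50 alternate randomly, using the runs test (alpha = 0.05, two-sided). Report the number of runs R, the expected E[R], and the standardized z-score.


Step 1: Compute median = 23.50; label A = above, B = below.
Labels in order: ABBBABBAABAA  (n_A = 6, n_B = 6)
Step 2: Count runs R = 7.
Step 3: Under H0 (random ordering), E[R] = 2*n_A*n_B/(n_A+n_B) + 1 = 2*6*6/12 + 1 = 7.0000.
        Var[R] = 2*n_A*n_B*(2*n_A*n_B - n_A - n_B) / ((n_A+n_B)^2 * (n_A+n_B-1)) = 4320/1584 = 2.7273.
        SD[R] = 1.6514.
Step 4: R = E[R], so z = 0 with no continuity correction.
Step 5: Two-sided p-value via normal approximation = 2*(1 - Phi(|z|)) = 1.000000.
Step 6: alpha = 0.05. fail to reject H0.

R = 7, z = 0.0000, p = 1.000000, fail to reject H0.


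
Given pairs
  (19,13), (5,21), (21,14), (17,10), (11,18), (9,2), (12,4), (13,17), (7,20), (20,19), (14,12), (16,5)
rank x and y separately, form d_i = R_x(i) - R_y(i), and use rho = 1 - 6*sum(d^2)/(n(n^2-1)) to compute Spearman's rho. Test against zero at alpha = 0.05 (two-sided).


Step 1: Rank x and y separately (midranks; no ties here).
rank(x): 19->10, 5->1, 21->12, 17->9, 11->4, 9->3, 12->5, 13->6, 7->2, 20->11, 14->7, 16->8
rank(y): 13->6, 21->12, 14->7, 10->4, 18->9, 2->1, 4->2, 17->8, 20->11, 19->10, 12->5, 5->3
Step 2: d_i = R_x(i) - R_y(i); compute d_i^2.
  (10-6)^2=16, (1-12)^2=121, (12-7)^2=25, (9-4)^2=25, (4-9)^2=25, (3-1)^2=4, (5-2)^2=9, (6-8)^2=4, (2-11)^2=81, (11-10)^2=1, (7-5)^2=4, (8-3)^2=25
sum(d^2) = 340.
Step 3: rho = 1 - 6*340 / (12*(12^2 - 1)) = 1 - 2040/1716 = -0.188811.
Step 4: Under H0, t = rho * sqrt((n-2)/(1-rho^2)) = -0.6080 ~ t(10).
Step 5: Two-sided p-value from the t-distribution with 10 df = 0.556737.
Step 6: alpha = 0.05. fail to reject H0.

rho = -0.1888, p = 0.556737, fail to reject H0 at alpha = 0.05.


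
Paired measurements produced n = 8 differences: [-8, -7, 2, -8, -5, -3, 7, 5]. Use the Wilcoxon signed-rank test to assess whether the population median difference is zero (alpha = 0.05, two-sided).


Step 1: Drop any zero differences (none here) and take |d_i|.
|d| = [8, 7, 2, 8, 5, 3, 7, 5]
Step 2: Midrank |d_i| (ties get averaged ranks).
ranks: |8|->7.5, |7|->5.5, |2|->1, |8|->7.5, |5|->3.5, |3|->2, |7|->5.5, |5|->3.5
Step 3: Attach original signs; sum ranks with positive sign and with negative sign.
W+ = 1 + 5.5 + 3.5 = 10
W- = 7.5 + 5.5 + 7.5 + 3.5 + 2 = 26
(Check: W+ + W- = 36 should equal n(n+1)/2 = 36.)
Step 4: Test statistic W = min(W+, W-) = 10.
Step 5: Ties in |d|, so use the tie-corrected normal approximation.
        E[W] = n(n+1)/4 = 8*9/4 = 18.
        Tie groups: |d|=5 (t=2), |d|=7 (t=2), |d|=8 (t=2); sum(t^3 - t) = 18.
        Var[W] = n(n+1)(2n+1)/24 - sum(t^3-t)/48 = 1224/24 - 18/48 = 50.625.
        z = (W - E[W]) / sqrt(Var[W]) = (10 - 18) / 7.1151 = -1.1244.
        Two-sided p = 2*Phi(z) = 0.260858.
Step 6: alpha = 0.05. fail to reject H0.

W+ = 10, W- = 26, W = min = 10, p = 0.260858, fail to reject H0.


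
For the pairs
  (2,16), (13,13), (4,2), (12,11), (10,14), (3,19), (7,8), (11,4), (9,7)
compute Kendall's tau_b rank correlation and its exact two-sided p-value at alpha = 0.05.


Step 1: Enumerate the 36 unordered pairs (i,j) with i<j and classify each by sign(x_j-x_i) * sign(y_j-y_i).
  (1,2):dx=+11,dy=-3->D; (1,3):dx=+2,dy=-14->D; (1,4):dx=+10,dy=-5->D; (1,5):dx=+8,dy=-2->D
  (1,6):dx=+1,dy=+3->C; (1,7):dx=+5,dy=-8->D; (1,8):dx=+9,dy=-12->D; (1,9):dx=+7,dy=-9->D
  (2,3):dx=-9,dy=-11->C; (2,4):dx=-1,dy=-2->C; (2,5):dx=-3,dy=+1->D; (2,6):dx=-10,dy=+6->D
  (2,7):dx=-6,dy=-5->C; (2,8):dx=-2,dy=-9->C; (2,9):dx=-4,dy=-6->C; (3,4):dx=+8,dy=+9->C
  (3,5):dx=+6,dy=+12->C; (3,6):dx=-1,dy=+17->D; (3,7):dx=+3,dy=+6->C; (3,8):dx=+7,dy=+2->C
  (3,9):dx=+5,dy=+5->C; (4,5):dx=-2,dy=+3->D; (4,6):dx=-9,dy=+8->D; (4,7):dx=-5,dy=-3->C
  (4,8):dx=-1,dy=-7->C; (4,9):dx=-3,dy=-4->C; (5,6):dx=-7,dy=+5->D; (5,7):dx=-3,dy=-6->C
  (5,8):dx=+1,dy=-10->D; (5,9):dx=-1,dy=-7->C; (6,7):dx=+4,dy=-11->D; (6,8):dx=+8,dy=-15->D
  (6,9):dx=+6,dy=-12->D; (7,8):dx=+4,dy=-4->D; (7,9):dx=+2,dy=-1->D; (8,9):dx=-2,dy=+3->D
Step 2: C = 16, D = 20, total pairs = 36.
Step 3: tau = (C - D)/(n(n-1)/2) = (16 - 20)/36 = -0.111111.
Step 4: Exact two-sided p-value (enumerate n! = 362880 permutations of y under H0): p = 0.761414.
Step 5: alpha = 0.05. fail to reject H0.

tau_b = -0.1111 (C=16, D=20), p = 0.761414, fail to reject H0.


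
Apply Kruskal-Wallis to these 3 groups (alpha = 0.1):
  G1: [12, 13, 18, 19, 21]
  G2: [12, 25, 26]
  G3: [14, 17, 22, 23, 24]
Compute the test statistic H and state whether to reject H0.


Step 1: Combine all N = 13 observations and assign midranks.
sorted (value, group, rank): (12,G1,1.5), (12,G2,1.5), (13,G1,3), (14,G3,4), (17,G3,5), (18,G1,6), (19,G1,7), (21,G1,8), (22,G3,9), (23,G3,10), (24,G3,11), (25,G2,12), (26,G2,13)
Step 2: Sum ranks within each group.
R_1 = 25.5 (n_1 = 5)
R_2 = 26.5 (n_2 = 3)
R_3 = 39 (n_3 = 5)
Step 3: H = 12/(N(N+1)) * sum(R_i^2/n_i) - 3(N+1)
     = 12/(13*14) * (25.5^2/5 + 26.5^2/3 + 39^2/5) - 3*14
     = 0.065934 * 668.333 - 42
     = 2.065934.
Step 4: Ties present; correction factor C = 1 - 6/(13^3 - 13) = 0.997253. Corrected H = 2.065934 / 0.997253 = 2.071625.
Step 5: Under H0, H ~ chi^2(2); p-value = 0.354938.
Step 6: alpha = 0.1. fail to reject H0.

H = 2.0716, df = 2, p = 0.354938, fail to reject H0.


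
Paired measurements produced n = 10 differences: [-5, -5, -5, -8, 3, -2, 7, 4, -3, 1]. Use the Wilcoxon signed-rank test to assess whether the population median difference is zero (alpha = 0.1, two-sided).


Step 1: Drop any zero differences (none here) and take |d_i|.
|d| = [5, 5, 5, 8, 3, 2, 7, 4, 3, 1]
Step 2: Midrank |d_i| (ties get averaged ranks).
ranks: |5|->7, |5|->7, |5|->7, |8|->10, |3|->3.5, |2|->2, |7|->9, |4|->5, |3|->3.5, |1|->1
Step 3: Attach original signs; sum ranks with positive sign and with negative sign.
W+ = 3.5 + 9 + 5 + 1 = 18.5
W- = 7 + 7 + 7 + 10 + 2 + 3.5 = 36.5
(Check: W+ + W- = 55 should equal n(n+1)/2 = 55.)
Step 4: Test statistic W = min(W+, W-) = 18.5.
Step 5: Ties in |d|, so use the tie-corrected normal approximation.
        E[W] = n(n+1)/4 = 10*11/4 = 27.5.
        Tie groups: |d|=3 (t=2), |d|=5 (t=3); sum(t^3 - t) = 30.
        Var[W] = n(n+1)(2n+1)/24 - sum(t^3-t)/48 = 2310/24 - 30/48 = 95.625.
        z = (W - E[W]) / sqrt(Var[W]) = (18.5 - 27.5) / 9.7788 = -0.9204.
        Two-sided p = 2*Phi(z) = 0.357386.
Step 6: alpha = 0.1. fail to reject H0.

W+ = 18.5, W- = 36.5, W = min = 18.5, p = 0.357386, fail to reject H0.


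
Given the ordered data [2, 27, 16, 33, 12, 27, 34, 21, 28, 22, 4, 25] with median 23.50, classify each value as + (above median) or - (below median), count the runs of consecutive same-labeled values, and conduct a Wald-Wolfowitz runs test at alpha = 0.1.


Step 1: Compute median = 23.50; label A = above, B = below.
Labels in order: BABABAABABBA  (n_A = 6, n_B = 6)
Step 2: Count runs R = 10.
Step 3: Under H0 (random ordering), E[R] = 2*n_A*n_B/(n_A+n_B) + 1 = 2*6*6/12 + 1 = 7.0000.
        Var[R] = 2*n_A*n_B*(2*n_A*n_B - n_A - n_B) / ((n_A+n_B)^2 * (n_A+n_B-1)) = 4320/1584 = 2.7273.
        SD[R] = 1.6514.
Step 4: Continuity-corrected z = (R - 0.5 - E[R]) / SD[R] = (10 - 0.5 - 7.0000) / 1.6514 = 1.5138.
Step 5: Two-sided p-value via normal approximation = 2*(1 - Phi(|z|)) = 0.130070.
Step 6: alpha = 0.1. fail to reject H0.

R = 10, z = 1.5138, p = 0.130070, fail to reject H0.


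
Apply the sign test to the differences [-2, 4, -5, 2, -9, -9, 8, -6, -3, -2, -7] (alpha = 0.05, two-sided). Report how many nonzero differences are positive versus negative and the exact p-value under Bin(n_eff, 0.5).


Step 1: Discard zero differences. Original n = 11; n_eff = number of nonzero differences = 11.
Nonzero differences (with sign): -2, +4, -5, +2, -9, -9, +8, -6, -3, -2, -7
Step 2: Count signs: positive = 3, negative = 8.
Step 3: Under H0: P(positive) = 0.5, so the number of positives S ~ Bin(11, 0.5).
Step 4: Two-sided exact p-value = sum of Bin(11,0.5) probabilities at or below the observed probability = 0.226562.
Step 5: alpha = 0.05. fail to reject H0.

n_eff = 11, pos = 3, neg = 8, p = 0.226562, fail to reject H0.


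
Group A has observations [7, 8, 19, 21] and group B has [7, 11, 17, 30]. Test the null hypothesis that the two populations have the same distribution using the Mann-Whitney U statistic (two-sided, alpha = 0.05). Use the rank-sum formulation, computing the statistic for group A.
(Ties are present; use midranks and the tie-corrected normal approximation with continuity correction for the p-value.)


Step 1: Combine and sort all 8 observations; assign midranks.
sorted (value, group): (7,X), (7,Y), (8,X), (11,Y), (17,Y), (19,X), (21,X), (30,Y)
ranks: 7->1.5, 7->1.5, 8->3, 11->4, 17->5, 19->6, 21->7, 30->8
Step 2: Rank sum for X: R1 = 1.5 + 3 + 6 + 7 = 17.5.
Step 3: U_X = R1 - n1(n1+1)/2 = 17.5 - 4*5/2 = 17.5 - 10 = 7.5.
       U_Y = n1*n2 - U_X = 16 - 7.5 = 8.5.
Step 4: Ties are present, so use the tie-corrected normal approximation (with continuity correction) for the p-value.
Step 5: p-value = 1.000000; compare to alpha = 0.05. fail to reject H0.

U_X = 7.5, p = 1.000000, fail to reject H0 at alpha = 0.05.


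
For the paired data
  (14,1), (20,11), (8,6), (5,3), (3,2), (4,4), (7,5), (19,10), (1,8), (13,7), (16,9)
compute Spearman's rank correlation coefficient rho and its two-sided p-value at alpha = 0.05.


Step 1: Rank x and y separately (midranks; no ties here).
rank(x): 14->8, 20->11, 8->6, 5->4, 3->2, 4->3, 7->5, 19->10, 1->1, 13->7, 16->9
rank(y): 1->1, 11->11, 6->6, 3->3, 2->2, 4->4, 5->5, 10->10, 8->8, 7->7, 9->9
Step 2: d_i = R_x(i) - R_y(i); compute d_i^2.
  (8-1)^2=49, (11-11)^2=0, (6-6)^2=0, (4-3)^2=1, (2-2)^2=0, (3-4)^2=1, (5-5)^2=0, (10-10)^2=0, (1-8)^2=49, (7-7)^2=0, (9-9)^2=0
sum(d^2) = 100.
Step 3: rho = 1 - 6*100 / (11*(11^2 - 1)) = 1 - 600/1320 = 0.545455.
Step 4: Under H0, t = rho * sqrt((n-2)/(1-rho^2)) = 1.9524 ~ t(9).
Step 5: Two-sided p-value from the t-distribution with 9 df = 0.082651.
Step 6: alpha = 0.05. fail to reject H0.

rho = 0.5455, p = 0.082651, fail to reject H0 at alpha = 0.05.


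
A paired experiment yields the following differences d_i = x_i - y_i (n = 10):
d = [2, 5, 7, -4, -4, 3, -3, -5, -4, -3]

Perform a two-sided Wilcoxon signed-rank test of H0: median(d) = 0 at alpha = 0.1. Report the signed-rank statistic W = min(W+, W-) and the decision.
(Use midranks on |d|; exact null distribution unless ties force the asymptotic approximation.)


Step 1: Drop any zero differences (none here) and take |d_i|.
|d| = [2, 5, 7, 4, 4, 3, 3, 5, 4, 3]
Step 2: Midrank |d_i| (ties get averaged ranks).
ranks: |2|->1, |5|->8.5, |7|->10, |4|->6, |4|->6, |3|->3, |3|->3, |5|->8.5, |4|->6, |3|->3
Step 3: Attach original signs; sum ranks with positive sign and with negative sign.
W+ = 1 + 8.5 + 10 + 3 = 22.5
W- = 6 + 6 + 3 + 8.5 + 6 + 3 = 32.5
(Check: W+ + W- = 55 should equal n(n+1)/2 = 55.)
Step 4: Test statistic W = min(W+, W-) = 22.5.
Step 5: Ties in |d|, so use the tie-corrected normal approximation.
        E[W] = n(n+1)/4 = 10*11/4 = 27.5.
        Tie groups: |d|=3 (t=3), |d|=4 (t=3), |d|=5 (t=2); sum(t^3 - t) = 54.
        Var[W] = n(n+1)(2n+1)/24 - sum(t^3-t)/48 = 2310/24 - 54/48 = 95.125.
        z = (W - E[W]) / sqrt(Var[W]) = (22.5 - 27.5) / 9.7532 = -0.5127.
        Two-sided p = 2*Phi(z) = 0.608195.
Step 6: alpha = 0.1. fail to reject H0.

W+ = 22.5, W- = 32.5, W = min = 22.5, p = 0.608195, fail to reject H0.


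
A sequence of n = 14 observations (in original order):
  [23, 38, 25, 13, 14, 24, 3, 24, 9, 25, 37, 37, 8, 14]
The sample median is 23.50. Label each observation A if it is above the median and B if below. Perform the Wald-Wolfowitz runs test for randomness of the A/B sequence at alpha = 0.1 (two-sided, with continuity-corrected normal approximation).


Step 1: Compute median = 23.50; label A = above, B = below.
Labels in order: BAABBABABAAABB  (n_A = 7, n_B = 7)
Step 2: Count runs R = 9.
Step 3: Under H0 (random ordering), E[R] = 2*n_A*n_B/(n_A+n_B) + 1 = 2*7*7/14 + 1 = 8.0000.
        Var[R] = 2*n_A*n_B*(2*n_A*n_B - n_A - n_B) / ((n_A+n_B)^2 * (n_A+n_B-1)) = 8232/2548 = 3.2308.
        SD[R] = 1.7974.
Step 4: Continuity-corrected z = (R - 0.5 - E[R]) / SD[R] = (9 - 0.5 - 8.0000) / 1.7974 = 0.2782.
Step 5: Two-sided p-value via normal approximation = 2*(1 - Phi(|z|)) = 0.780879.
Step 6: alpha = 0.1. fail to reject H0.

R = 9, z = 0.2782, p = 0.780879, fail to reject H0.


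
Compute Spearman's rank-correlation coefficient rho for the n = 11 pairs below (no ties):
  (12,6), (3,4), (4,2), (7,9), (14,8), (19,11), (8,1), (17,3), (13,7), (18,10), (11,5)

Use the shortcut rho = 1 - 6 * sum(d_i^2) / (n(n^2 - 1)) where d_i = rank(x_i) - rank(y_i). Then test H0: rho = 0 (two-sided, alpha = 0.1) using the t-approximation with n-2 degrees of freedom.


Step 1: Rank x and y separately (midranks; no ties here).
rank(x): 12->6, 3->1, 4->2, 7->3, 14->8, 19->11, 8->4, 17->9, 13->7, 18->10, 11->5
rank(y): 6->6, 4->4, 2->2, 9->9, 8->8, 11->11, 1->1, 3->3, 7->7, 10->10, 5->5
Step 2: d_i = R_x(i) - R_y(i); compute d_i^2.
  (6-6)^2=0, (1-4)^2=9, (2-2)^2=0, (3-9)^2=36, (8-8)^2=0, (11-11)^2=0, (4-1)^2=9, (9-3)^2=36, (7-7)^2=0, (10-10)^2=0, (5-5)^2=0
sum(d^2) = 90.
Step 3: rho = 1 - 6*90 / (11*(11^2 - 1)) = 1 - 540/1320 = 0.590909.
Step 4: Under H0, t = rho * sqrt((n-2)/(1-rho^2)) = 2.1974 ~ t(9).
Step 5: Two-sided p-value from the t-distribution with 9 df = 0.055576.
Step 6: alpha = 0.1. reject H0.

rho = 0.5909, p = 0.055576, reject H0 at alpha = 0.1.


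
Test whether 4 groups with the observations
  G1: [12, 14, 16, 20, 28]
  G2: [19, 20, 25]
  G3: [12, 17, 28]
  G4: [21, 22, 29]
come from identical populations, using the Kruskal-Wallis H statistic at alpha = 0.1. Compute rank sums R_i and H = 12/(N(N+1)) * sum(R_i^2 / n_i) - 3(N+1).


Step 1: Combine all N = 14 observations and assign midranks.
sorted (value, group, rank): (12,G1,1.5), (12,G3,1.5), (14,G1,3), (16,G1,4), (17,G3,5), (19,G2,6), (20,G1,7.5), (20,G2,7.5), (21,G4,9), (22,G4,10), (25,G2,11), (28,G1,12.5), (28,G3,12.5), (29,G4,14)
Step 2: Sum ranks within each group.
R_1 = 28.5 (n_1 = 5)
R_2 = 24.5 (n_2 = 3)
R_3 = 19 (n_3 = 3)
R_4 = 33 (n_4 = 3)
Step 3: H = 12/(N(N+1)) * sum(R_i^2/n_i) - 3(N+1)
     = 12/(14*15) * (28.5^2/5 + 24.5^2/3 + 19^2/3 + 33^2/3) - 3*15
     = 0.057143 * 845.867 - 45
     = 3.335238.
Step 4: Ties present; correction factor C = 1 - 18/(14^3 - 14) = 0.993407. Corrected H = 3.335238 / 0.993407 = 3.357375.
Step 5: Under H0, H ~ chi^2(3); p-value = 0.339737.
Step 6: alpha = 0.1. fail to reject H0.

H = 3.3574, df = 3, p = 0.339737, fail to reject H0.


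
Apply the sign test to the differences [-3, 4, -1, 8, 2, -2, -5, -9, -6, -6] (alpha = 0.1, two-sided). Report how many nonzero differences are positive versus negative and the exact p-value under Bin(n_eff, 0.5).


Step 1: Discard zero differences. Original n = 10; n_eff = number of nonzero differences = 10.
Nonzero differences (with sign): -3, +4, -1, +8, +2, -2, -5, -9, -6, -6
Step 2: Count signs: positive = 3, negative = 7.
Step 3: Under H0: P(positive) = 0.5, so the number of positives S ~ Bin(10, 0.5).
Step 4: Two-sided exact p-value = sum of Bin(10,0.5) probabilities at or below the observed probability = 0.343750.
Step 5: alpha = 0.1. fail to reject H0.

n_eff = 10, pos = 3, neg = 7, p = 0.343750, fail to reject H0.


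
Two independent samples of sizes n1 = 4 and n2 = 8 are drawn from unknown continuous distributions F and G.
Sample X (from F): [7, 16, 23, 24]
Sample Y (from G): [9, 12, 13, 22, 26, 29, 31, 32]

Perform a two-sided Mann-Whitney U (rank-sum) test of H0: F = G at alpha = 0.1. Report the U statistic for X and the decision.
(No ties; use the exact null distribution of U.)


Step 1: Combine and sort all 12 observations; assign midranks.
sorted (value, group): (7,X), (9,Y), (12,Y), (13,Y), (16,X), (22,Y), (23,X), (24,X), (26,Y), (29,Y), (31,Y), (32,Y)
ranks: 7->1, 9->2, 12->3, 13->4, 16->5, 22->6, 23->7, 24->8, 26->9, 29->10, 31->11, 32->12
Step 2: Rank sum for X: R1 = 1 + 5 + 7 + 8 = 21.
Step 3: U_X = R1 - n1(n1+1)/2 = 21 - 4*5/2 = 21 - 10 = 11.
       U_Y = n1*n2 - U_X = 32 - 11 = 21.
Step 4: No ties, so the exact null distribution of U (based on enumerating the C(12,4) = 495 equally likely rank assignments) gives the two-sided p-value.
Step 5: p-value = 0.460606; compare to alpha = 0.1. fail to reject H0.

U_X = 11, p = 0.460606, fail to reject H0 at alpha = 0.1.
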